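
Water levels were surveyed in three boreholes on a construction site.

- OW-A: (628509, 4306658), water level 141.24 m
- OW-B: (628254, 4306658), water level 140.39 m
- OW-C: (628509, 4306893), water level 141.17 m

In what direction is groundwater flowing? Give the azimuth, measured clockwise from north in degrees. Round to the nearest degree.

275°

∂h/∂x = (140.39 − 141.24) / (628254 − 628509) = +0.003333
∂h/∂y = (141.17 − 141.24) / (4306893 − 4306658) = -0.0002979
Flow direction (−∇h) has components (-0.003333 E, +0.0002979 N).
Azimuth = atan2(E, N) = atan2(-0.003333, +0.0002979) = 275.1° ≈ 275°.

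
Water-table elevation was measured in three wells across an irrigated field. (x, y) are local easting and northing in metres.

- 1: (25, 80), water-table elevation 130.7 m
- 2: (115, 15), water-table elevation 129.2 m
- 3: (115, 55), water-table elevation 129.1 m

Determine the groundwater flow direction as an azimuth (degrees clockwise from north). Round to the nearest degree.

082°

Taking 1 as reference: 2−1 = (90, -65, -1.5); 3−1 = (90, -25, -1.6).
Determinant of the coordinate differences = 90·(-25) − 90·(-65) = 3600.
∂h/∂x = [(-1.5)·(-25) − (-1.6)·(-65)] / 3600 = -0.01847
∂h/∂y = [90·(-1.6) − 90·(-1.5)] / 3600 = -0.002500
Flow direction (−∇h) has components (+0.01847 E, +0.002500 N).
Azimuth = atan2(E, N) = atan2(+0.01847, +0.002500) = 82.3° ≈ 082°.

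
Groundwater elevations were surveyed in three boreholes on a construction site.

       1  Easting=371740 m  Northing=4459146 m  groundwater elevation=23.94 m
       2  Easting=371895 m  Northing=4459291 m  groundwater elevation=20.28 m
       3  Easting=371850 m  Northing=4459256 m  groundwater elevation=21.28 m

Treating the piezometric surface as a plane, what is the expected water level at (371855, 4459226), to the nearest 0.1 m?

Differences from 1: to 2 (Δx, Δy, Δh) = (155, 145, -3.66); to 3 = (110, 110, -2.66).
Solve a·Δx + b·Δy = Δh: det = 155·110 − 110·145 = 1100.
∂h/∂x = [(-3.66)·110 − (-2.66)·145] / 1100 = -0.01536
∂h/∂y = [155·(-2.66) − 110·(-3.66)] / 1100 = -0.008818
h(371855, 4459226) = 23.94 + (-0.01536)·(115) + (-0.008818)·(80) = 23.94 -1.767 -0.705 = 21.468 m.

21.5 m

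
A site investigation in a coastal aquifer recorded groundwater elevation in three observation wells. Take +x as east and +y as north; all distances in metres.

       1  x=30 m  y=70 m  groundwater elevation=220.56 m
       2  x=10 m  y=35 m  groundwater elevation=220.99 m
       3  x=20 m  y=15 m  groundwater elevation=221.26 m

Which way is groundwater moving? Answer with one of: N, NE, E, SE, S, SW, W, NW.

N

Three-point gradient (reference 1): Δ to 2 = (-20, -35, +0.43), Δ to 3 = (-10, -55, +0.70).
∂h/∂x = +0.001133, ∂h/∂y = -0.01293 (det = 750).
Flow = −∇h = (-0.001133 east, +0.01293 north), which points north.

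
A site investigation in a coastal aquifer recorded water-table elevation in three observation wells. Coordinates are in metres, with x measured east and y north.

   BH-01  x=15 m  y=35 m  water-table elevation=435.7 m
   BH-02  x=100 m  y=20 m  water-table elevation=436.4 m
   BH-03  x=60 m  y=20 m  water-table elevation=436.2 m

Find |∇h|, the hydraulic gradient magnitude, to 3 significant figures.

0.0190

Differences from BH-01: to BH-02 (Δx, Δy, Δh) = (85, -15, +0.7); to BH-03 = (45, -15, +0.5).
Solve a·Δx + b·Δy = Δh: det = 85·(-15) − 45·(-15) = -600.
∂h/∂x = [(+0.7)·(-15) − (+0.5)·(-15)] / -600 = +0.005000
∂h/∂y = [85·(+0.5) − 45·(+0.7)] / -600 = -0.01833
|∇h| = √(0.005000² + -0.01833²) = 0.019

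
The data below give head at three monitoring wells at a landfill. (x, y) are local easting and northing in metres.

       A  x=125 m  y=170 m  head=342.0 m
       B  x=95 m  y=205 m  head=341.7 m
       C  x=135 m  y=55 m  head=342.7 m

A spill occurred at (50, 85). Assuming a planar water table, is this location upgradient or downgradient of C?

downgradient

With h = a·x + b·y + c and A as origin, the differences give:
  (-30)·a + 35·b = -0.3
  10·a + (-115)·b = +0.7
Eliminate b (×(-115) and ×35, subtract): 3100·a = 10.00 → a = ∂h/∂x = +0.003226
Back-substitute: b = ∂h/∂y = -0.005806.
Head at (50, 85) = 342.0 + (+0.003226)·(-75) + (-0.005806)·(-85) = 342.25 m.
That is lower than the 342.7 m at C, so the point is downgradient.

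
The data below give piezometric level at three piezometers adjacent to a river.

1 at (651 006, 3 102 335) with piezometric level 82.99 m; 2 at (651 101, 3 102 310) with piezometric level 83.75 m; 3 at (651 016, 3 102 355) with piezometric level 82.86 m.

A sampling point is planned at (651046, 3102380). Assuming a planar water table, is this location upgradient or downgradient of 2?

downgradient

Taking 1 as reference: 2−1 = (95, -25, +0.76); 3−1 = (10, 20, -0.13).
Determinant of the coordinate differences = 95·20 − 10·(-25) = 2150.
∂h/∂x = [(+0.76)·20 − (-0.13)·(-25)] / 2150 = +0.005558
∂h/∂y = [95·(-0.13) − 10·(+0.76)] / 2150 = -0.009279
Head at (651046, 3102380) = 82.99 + (+0.005558)·(40) + (-0.009279)·(45) = 82.79 m.
That is lower than the 83.75 m at 2, so the point is downgradient.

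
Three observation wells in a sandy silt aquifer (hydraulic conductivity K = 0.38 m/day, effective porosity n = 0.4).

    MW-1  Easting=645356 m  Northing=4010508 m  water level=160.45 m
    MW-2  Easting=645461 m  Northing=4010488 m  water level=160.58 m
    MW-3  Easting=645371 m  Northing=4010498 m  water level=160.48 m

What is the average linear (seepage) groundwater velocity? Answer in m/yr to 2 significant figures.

0.64 m/yr

Taking MW-1 as reference: MW-2−MW-1 = (105, -20, +0.13); MW-3−MW-1 = (15, -10, +0.03).
Determinant of the coordinate differences = 105·(-10) − 15·(-20) = -750.
∂h/∂x = [(+0.13)·(-10) − (+0.03)·(-20)] / -750 = +0.0009333
∂h/∂y = [105·(+0.03) − 15·(+0.13)] / -750 = -0.001600
|∇h| = √(0.0009333² + -0.001600²) = 0.001852
Seepage velocity v = K·i/n = 0.38 × 0.001852 / 0.4 = 0.001759 m/day = 0.6425 m/yr.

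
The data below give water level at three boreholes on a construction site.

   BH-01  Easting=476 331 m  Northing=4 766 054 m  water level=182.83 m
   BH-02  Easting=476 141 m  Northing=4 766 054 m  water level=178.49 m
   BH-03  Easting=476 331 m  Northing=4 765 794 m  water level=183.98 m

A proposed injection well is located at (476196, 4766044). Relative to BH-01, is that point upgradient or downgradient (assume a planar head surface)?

downgradient

∂h/∂x = (178.49 − 182.83) / (476141 − 476331) = +0.02284
∂h/∂y = (183.98 − 182.83) / (4765794 − 4766054) = -0.004423
Head at (476196, 4766044) = 182.83 + (+0.02284)·(-135) + (-0.004423)·(-10) = 179.79 m.
That is lower than the 182.83 m at BH-01, so the point is downgradient.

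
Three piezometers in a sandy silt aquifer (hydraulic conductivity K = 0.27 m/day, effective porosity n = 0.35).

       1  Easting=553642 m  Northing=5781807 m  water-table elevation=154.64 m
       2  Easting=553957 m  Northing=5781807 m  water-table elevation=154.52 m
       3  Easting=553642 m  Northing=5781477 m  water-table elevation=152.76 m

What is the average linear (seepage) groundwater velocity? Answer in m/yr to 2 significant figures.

∂h/∂x = (154.52 − 154.64) / (553957 − 553642) = -0.0003810
∂h/∂y = (152.76 − 154.64) / (5781477 − 5781807) = +0.005697
|∇h| = √(-0.0003810² + 0.005697²) = 0.00571
Seepage velocity v = K·i/n = 0.27 × 0.00571 / 0.35 = 0.004405 m/day = 1.609 m/yr.

1.6 m/yr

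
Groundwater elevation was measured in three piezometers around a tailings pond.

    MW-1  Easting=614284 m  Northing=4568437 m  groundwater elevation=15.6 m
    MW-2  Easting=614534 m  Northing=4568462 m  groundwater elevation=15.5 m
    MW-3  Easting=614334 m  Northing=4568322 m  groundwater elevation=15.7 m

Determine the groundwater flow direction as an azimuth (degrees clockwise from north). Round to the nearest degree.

With h = a·x + b·y + c and MW-1 as origin, the differences give:
  250·a + 25·b = -0.1
  50·a + (-115)·b = +0.1
Eliminate b (×(-115) and ×25, subtract): -30000·a = 9.00 → a = ∂h/∂x = -0.0003000
Back-substitute: b = ∂h/∂y = -0.0010000.
Flow direction (−∇h) has components (+0.0003000 E, +0.0010000 N).
Azimuth = atan2(E, N) = atan2(+0.0003000, +0.0010000) = 16.7° ≈ 017°.

017°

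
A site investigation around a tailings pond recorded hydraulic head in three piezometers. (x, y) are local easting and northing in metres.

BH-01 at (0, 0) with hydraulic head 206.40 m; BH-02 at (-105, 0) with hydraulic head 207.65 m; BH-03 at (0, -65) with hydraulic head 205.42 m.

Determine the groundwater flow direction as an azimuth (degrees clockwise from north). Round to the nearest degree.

142°

∂h/∂x = (207.65 − 206.40) / (-105 − 0) = -0.01190
∂h/∂y = (205.42 − 206.40) / (-65 − 0) = +0.01508
Flow direction (−∇h) has components (+0.01190 E, -0.01508 N).
Azimuth = atan2(E, N) = atan2(+0.01190, -0.01508) = 141.7° ≈ 142°.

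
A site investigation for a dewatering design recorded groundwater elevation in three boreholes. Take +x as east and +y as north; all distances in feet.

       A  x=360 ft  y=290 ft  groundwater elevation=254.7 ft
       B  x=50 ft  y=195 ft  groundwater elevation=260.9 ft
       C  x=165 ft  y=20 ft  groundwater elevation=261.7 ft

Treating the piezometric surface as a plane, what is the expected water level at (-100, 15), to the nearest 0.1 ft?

With h = a·x + b·y + c and A as origin, the differences give:
  (-310)·a + (-95)·b = +6.2
  (-195)·a + (-270)·b = +7.0
Eliminate b (×(-270) and ×(-95), subtract): 65175·a = -1009.00 → a = ∂h/∂x = -0.01548
Back-substitute: b = ∂h/∂y = -0.01474.
h(-100, 15) = 254.7 + (-0.01548)·(-460) + (-0.01474)·(-275) = 254.7 +7.121 +4.055 = 265.876 ft.

265.9 ft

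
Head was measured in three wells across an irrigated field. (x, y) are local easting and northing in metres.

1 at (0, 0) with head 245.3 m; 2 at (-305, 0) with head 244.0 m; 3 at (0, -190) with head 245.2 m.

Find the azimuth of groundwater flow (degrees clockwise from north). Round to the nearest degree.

263°

∂h/∂x = (244.0 − 245.3) / (-305 − 0) = +0.004262
∂h/∂y = (245.2 − 245.3) / (-190 − 0) = +0.0005263
Flow direction (−∇h) has components (-0.004262 E, -0.0005263 N).
Azimuth = atan2(E, N) = atan2(-0.004262, -0.0005263) = 263.0° ≈ 263°.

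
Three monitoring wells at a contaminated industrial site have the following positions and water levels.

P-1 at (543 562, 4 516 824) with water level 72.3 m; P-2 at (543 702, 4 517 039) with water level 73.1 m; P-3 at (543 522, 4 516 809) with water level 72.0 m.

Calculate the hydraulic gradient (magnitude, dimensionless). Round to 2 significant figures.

0.0082

Differences from P-1: to P-2 (Δx, Δy, Δh) = (140, 215, +0.8); to P-3 = (-40, -15, -0.3).
Determinant of the coordinate differences = 140·(-15) − (-40)·215 = 6500.
∂h/∂x = [(+0.8)·(-15) − (-0.3)·215] / 6500 = +0.008077
∂h/∂y = [140·(-0.3) − (-40)·(+0.8)] / 6500 = -0.001538
|∇h| = √(0.008077² + -0.001538²) = 0.008222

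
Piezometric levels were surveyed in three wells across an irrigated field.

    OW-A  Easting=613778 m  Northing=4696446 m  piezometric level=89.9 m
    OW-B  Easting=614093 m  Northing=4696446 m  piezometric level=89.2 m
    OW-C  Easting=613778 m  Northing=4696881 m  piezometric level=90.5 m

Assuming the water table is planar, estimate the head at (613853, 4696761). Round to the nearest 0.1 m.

90.2 m

∂h/∂x = (89.2 − 89.9) / (614093 − 613778) = -0.002222
∂h/∂y = (90.5 − 89.9) / (4696881 − 4696446) = +0.001379
h(613853, 4696761) = 89.9 + (-0.002222)·(75) + (+0.001379)·(315) = 89.9 -0.167 +0.434 = 90.168 m.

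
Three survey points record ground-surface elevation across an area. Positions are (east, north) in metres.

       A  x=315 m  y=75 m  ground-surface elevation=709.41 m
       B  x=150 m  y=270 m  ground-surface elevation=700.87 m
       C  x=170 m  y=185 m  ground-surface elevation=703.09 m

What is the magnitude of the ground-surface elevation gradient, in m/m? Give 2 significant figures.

Taking A as reference: B−A = (-165, 195, -8.54); C−A = (-145, 110, -6.32).
Solve a·Δx + b·Δy = Δz: det = (-165)·110 − (-145)·195 = 10125.
∂z/∂x = [(-8.54)·110 − (-6.32)·195] / 10125 = +0.02894
∂z/∂y = [(-165)·(-6.32) − (-145)·(-8.54)] / 10125 = -0.01931
|∇f| = √(0.02894² + -0.01931²) = 0.03479 m/m

0.035 m/m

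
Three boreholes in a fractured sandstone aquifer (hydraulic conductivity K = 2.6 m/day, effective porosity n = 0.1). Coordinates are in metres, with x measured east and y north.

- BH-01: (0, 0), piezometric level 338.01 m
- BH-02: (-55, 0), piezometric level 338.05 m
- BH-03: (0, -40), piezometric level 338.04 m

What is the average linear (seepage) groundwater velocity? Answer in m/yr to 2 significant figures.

∂h/∂x = (338.05 − 338.01) / (-55 − 0) = -0.0007273
∂h/∂y = (338.04 − 338.01) / (-40 − 0) = -0.0007500
|∇h| = √(-0.0007273² + -0.0007500²) = 0.001045
Seepage velocity v = K·i/n = 2.6 × 0.001045 / 0.1 = 0.02717 m/day = 9.924 m/yr.

9.9 m/yr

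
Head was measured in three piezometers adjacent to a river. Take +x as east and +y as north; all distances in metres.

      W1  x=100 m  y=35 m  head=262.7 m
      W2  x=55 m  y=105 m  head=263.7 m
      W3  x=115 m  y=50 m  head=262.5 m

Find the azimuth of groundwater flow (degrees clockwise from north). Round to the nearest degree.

Differences from W1: to W2 (Δx, Δy, Δh) = (-45, 70, +1.0); to W3 = (15, 15, -0.2).
Solve a·Δx + b·Δy = Δh: det = (-45)·15 − 15·70 = -1725.
∂h/∂x = [(+1.0)·15 − (-0.2)·70] / -1725 = -0.01681
∂h/∂y = [(-45)·(-0.2) − 15·(+1.0)] / -1725 = +0.003478
Flow direction (−∇h) has components (+0.01681 E, -0.003478 N).
Azimuth = atan2(E, N) = atan2(+0.01681, -0.003478) = 101.7° ≈ 102°.

102°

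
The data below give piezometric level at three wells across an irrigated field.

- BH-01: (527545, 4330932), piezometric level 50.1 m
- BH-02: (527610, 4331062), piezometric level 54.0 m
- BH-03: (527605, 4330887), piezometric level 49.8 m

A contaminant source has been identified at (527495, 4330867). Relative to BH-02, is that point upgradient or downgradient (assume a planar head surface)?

downgradient

With h = a·x + b·y + c and BH-01 as origin, the differences give:
  65·a + 130·b = +3.9
  60·a + (-45)·b = -0.3
Eliminate b (×(-45) and ×130, subtract): -10725·a = -136.50 → a = ∂h/∂x = +0.01273
Back-substitute: b = ∂h/∂y = +0.02364.
Head at (527495, 4330867) = 50.1 + (+0.01273)·(-50) + (+0.02364)·(-65) = 47.93 m.
That is lower than the 54.0 m at BH-02, so the point is downgradient.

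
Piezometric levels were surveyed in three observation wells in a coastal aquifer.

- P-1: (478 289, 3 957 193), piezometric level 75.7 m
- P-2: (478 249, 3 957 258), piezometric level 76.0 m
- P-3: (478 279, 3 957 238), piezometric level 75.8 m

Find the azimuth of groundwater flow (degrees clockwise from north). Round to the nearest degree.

098°

Differences from P-1: to P-2 (Δx, Δy, Δh) = (-40, 65, +0.3); to P-3 = (-10, 45, +0.1).
Determinant of the coordinate differences = (-40)·45 − (-10)·65 = -1150.
∂h/∂x = [(+0.3)·45 − (+0.1)·65] / -1150 = -0.006087
∂h/∂y = [(-40)·(+0.1) − (-10)·(+0.3)] / -1150 = +0.0008696
Flow direction (−∇h) has components (+0.006087 E, -0.0008696 N).
Azimuth = atan2(E, N) = atan2(+0.006087, -0.0008696) = 98.1° ≈ 098°.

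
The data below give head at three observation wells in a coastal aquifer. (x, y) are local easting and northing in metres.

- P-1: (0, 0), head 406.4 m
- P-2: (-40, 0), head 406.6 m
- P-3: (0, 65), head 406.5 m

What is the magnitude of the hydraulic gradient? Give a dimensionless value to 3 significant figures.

0.00523

∂h/∂x = (406.6 − 406.4) / (-40 − 0) = -0.005000
∂h/∂y = (406.5 − 406.4) / (65 − 0) = +0.001538
|∇h| = √(-0.005000² + 0.001538²) = 0.005231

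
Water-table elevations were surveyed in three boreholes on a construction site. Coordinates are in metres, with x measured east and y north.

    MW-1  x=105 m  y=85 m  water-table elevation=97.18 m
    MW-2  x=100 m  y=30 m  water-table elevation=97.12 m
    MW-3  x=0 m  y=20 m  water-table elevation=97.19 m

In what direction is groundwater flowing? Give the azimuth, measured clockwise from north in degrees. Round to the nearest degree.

Taking MW-1 as reference: MW-2−MW-1 = (-5, -55, -0.06); MW-3−MW-1 = (-105, -65, +0.01).
Solve a·Δx + b·Δy = Δh: det = (-5)·(-65) − (-105)·(-55) = -5450.
∂h/∂x = [(-0.06)·(-65) − (+0.01)·(-55)] / -5450 = -0.0008165
∂h/∂y = [(-5)·(+0.01) − (-105)·(-0.06)] / -5450 = +0.001165
Flow direction (−∇h) has components (+0.0008165 E, -0.001165 N).
Azimuth = atan2(E, N) = atan2(+0.0008165, -0.001165) = 145.0° ≈ 145°.

145°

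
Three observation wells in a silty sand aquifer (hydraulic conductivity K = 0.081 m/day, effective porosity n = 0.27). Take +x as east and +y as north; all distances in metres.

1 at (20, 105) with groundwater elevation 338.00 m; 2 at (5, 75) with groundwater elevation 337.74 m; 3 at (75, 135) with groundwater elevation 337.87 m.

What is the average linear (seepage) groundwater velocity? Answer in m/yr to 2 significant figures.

With h = a·x + b·y + c and 1 as origin, the differences give:
  (-15)·a + (-30)·b = -0.26
  55·a + 30·b = -0.13
Eliminate b (×30 and ×(-30), subtract): 1200·a = -11.700 → a = ∂h/∂x = -0.009750
Back-substitute: b = ∂h/∂y = +0.01354.
|∇h| = √(-0.009750² + 0.01354²) = 0.01669
Seepage velocity v = K·i/n = 0.081 × 0.01669 / 0.27 = 0.005007 m/day = 1.829 m/yr.

1.8 m/yr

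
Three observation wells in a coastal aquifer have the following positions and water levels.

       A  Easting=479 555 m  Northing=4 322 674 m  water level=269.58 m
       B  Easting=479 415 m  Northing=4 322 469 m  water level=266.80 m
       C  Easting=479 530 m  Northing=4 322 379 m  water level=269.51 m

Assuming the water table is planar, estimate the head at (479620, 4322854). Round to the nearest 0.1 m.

Taking A as reference: B−A = (-140, -205, -2.78); C−A = (-25, -295, -0.07).
Solve a·Δx + b·Δy = Δh: det = (-140)·(-295) − (-25)·(-205) = 36175.
∂h/∂x = [(-2.78)·(-295) − (-0.07)·(-205)] / 36175 = +0.02227
∂h/∂y = [(-140)·(-0.07) − (-25)·(-2.78)] / 36175 = -0.001650
h(479620, 4322854) = 269.58 + (+0.02227)·(65) + (-0.001650)·(180) = 269.58 +1.448 -0.297 = 270.731 m.

270.7 m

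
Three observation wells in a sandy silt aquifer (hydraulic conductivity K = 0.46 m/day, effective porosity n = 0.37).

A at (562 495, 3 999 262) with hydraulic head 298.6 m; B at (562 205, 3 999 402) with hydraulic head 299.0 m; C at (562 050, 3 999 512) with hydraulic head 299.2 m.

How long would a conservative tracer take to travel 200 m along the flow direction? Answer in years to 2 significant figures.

Three-point gradient (reference A): Δ to B = (-290, 140, +0.4), Δ to C = (-445, 250, +0.6).
∂h/∂x = -0.001569, ∂h/∂y = -0.0003922 (det = -10200).
|∇h| = √(-0.001569² + -0.0003922²) = 0.001617
Seepage velocity v = K·i/n = 0.46 × 0.001617 / 0.37 = 0.00201 m/day.
t = 200 / 0.00201 = 9.95e+04 days = 272 years.

270 years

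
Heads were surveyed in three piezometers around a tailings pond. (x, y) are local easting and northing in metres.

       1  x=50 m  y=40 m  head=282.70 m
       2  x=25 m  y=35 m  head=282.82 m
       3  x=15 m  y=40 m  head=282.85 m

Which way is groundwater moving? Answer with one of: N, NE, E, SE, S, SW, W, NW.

NE

With h = a·x + b·y + c and 1 as origin, the differences give:
  (-25)·a + (-5)·b = +0.12
  (-35)·a + 0·b = +0.15
Eliminate b (×0 and ×(-5), subtract): -175·a = 0.750 → a = ∂h/∂x = -0.004286
Back-substitute: b = ∂h/∂y = -0.002571.
Flow = −∇h = (+0.004286 east, +0.002571 north), which points northeast.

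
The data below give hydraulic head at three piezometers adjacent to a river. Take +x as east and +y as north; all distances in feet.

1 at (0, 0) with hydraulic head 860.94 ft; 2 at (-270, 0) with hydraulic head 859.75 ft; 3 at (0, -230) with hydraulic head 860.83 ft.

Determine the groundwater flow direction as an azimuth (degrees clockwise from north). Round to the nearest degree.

264°

∂h/∂x = (859.75 − 860.94) / (-270 − 0) = +0.004407
∂h/∂y = (860.83 − 860.94) / (-230 − 0) = +0.0004783
Flow direction (−∇h) has components (-0.004407 E, -0.0004783 N).
Azimuth = atan2(E, N) = atan2(-0.004407, -0.0004783) = 263.8° ≈ 264°.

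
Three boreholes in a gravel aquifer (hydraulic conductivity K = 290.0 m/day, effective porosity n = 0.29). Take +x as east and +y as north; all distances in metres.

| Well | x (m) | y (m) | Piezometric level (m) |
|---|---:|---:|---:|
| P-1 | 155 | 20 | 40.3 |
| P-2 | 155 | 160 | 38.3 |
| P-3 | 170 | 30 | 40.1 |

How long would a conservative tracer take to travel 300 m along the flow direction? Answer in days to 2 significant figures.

20 days

Three-point gradient (reference P-1): Δ to P-2 = (0, 140, -2.0), Δ to P-3 = (15, 10, -0.2).
∂h/∂x = -0.003810, ∂h/∂y = -0.01429 (det = -2100).
|∇h| = √(-0.003810² + -0.01429²) = 0.01479
Seepage velocity v = K·i/n = 290.0 × 0.01479 / 0.29 = 14.79 m/day.
t = 300 / 14.79 = 20.28 days.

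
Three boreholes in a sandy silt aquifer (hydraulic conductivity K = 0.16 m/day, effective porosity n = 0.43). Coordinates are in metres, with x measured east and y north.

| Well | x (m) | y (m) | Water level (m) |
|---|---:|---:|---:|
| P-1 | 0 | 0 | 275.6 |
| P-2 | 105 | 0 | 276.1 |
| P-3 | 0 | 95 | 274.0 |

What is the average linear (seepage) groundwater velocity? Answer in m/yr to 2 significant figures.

∂h/∂x = (276.1 − 275.6) / (105 − 0) = +0.004762
∂h/∂y = (274.0 − 275.6) / (95 − 0) = -0.01684
|∇h| = √(0.004762² + -0.01684²) = 0.0175
Seepage velocity v = K·i/n = 0.16 × 0.0175 / 0.43 = 0.006512 m/day = 2.379 m/yr.

2.4 m/yr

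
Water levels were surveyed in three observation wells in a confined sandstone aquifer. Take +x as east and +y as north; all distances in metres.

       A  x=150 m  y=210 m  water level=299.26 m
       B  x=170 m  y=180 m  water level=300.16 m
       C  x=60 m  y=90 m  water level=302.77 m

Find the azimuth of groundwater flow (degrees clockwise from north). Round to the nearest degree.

Differences from A: to B (Δx, Δy, Δh) = (20, -30, +0.90); to C = (-90, -120, +3.51).
Determinant of the coordinate differences = 20·(-120) − (-90)·(-30) = -5100.
∂h/∂x = [(+0.90)·(-120) − (+3.51)·(-30)] / -5100 = +0.0005294
∂h/∂y = [20·(+3.51) − (-90)·(+0.90)] / -5100 = -0.02965
Flow direction (−∇h) has components (-0.0005294 E, +0.02965 N).
Azimuth = atan2(E, N) = atan2(-0.0005294, +0.02965) = 359.0° ≈ 359°.

359°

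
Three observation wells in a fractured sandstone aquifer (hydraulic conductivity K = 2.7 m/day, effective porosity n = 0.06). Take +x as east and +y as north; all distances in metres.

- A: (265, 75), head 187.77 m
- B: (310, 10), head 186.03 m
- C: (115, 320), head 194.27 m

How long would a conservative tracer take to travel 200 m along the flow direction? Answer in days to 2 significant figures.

Taking A as reference: B−A = (45, -65, -1.74); C−A = (-150, 245, +6.50).
Solve a·Δx + b·Δy = Δh: det = 45·245 − (-150)·(-65) = 1275.
∂h/∂x = [(-1.74)·245 − (+6.50)·(-65)] / 1275 = -0.002980
∂h/∂y = [45·(+6.50) − (-150)·(-1.74)] / 1275 = +0.02471
|∇h| = √(-0.002980² + 0.02471²) = 0.02489
Seepage velocity v = K·i/n = 2.7 × 0.02489 / 0.06 = 1.12 m/day.
t = 200 / 1.12 = 178.6 days.

180 days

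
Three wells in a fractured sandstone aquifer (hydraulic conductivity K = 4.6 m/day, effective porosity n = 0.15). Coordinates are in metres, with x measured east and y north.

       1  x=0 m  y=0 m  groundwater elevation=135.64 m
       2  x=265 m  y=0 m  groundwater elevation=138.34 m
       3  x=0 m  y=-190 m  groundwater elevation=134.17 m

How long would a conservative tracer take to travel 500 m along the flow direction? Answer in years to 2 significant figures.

∂h/∂x = (138.34 − 135.64) / (265 − 0) = +0.01019
∂h/∂y = (134.17 − 135.64) / (-190 − 0) = +0.007737
|∇h| = √(0.01019² + 0.007737²) = 0.01279
Seepage velocity v = K·i/n = 4.6 × 0.01279 / 0.15 = 0.3922 m/day.
t = 500 / 0.3922 = 1275 days = 3.49 years.

3.5 years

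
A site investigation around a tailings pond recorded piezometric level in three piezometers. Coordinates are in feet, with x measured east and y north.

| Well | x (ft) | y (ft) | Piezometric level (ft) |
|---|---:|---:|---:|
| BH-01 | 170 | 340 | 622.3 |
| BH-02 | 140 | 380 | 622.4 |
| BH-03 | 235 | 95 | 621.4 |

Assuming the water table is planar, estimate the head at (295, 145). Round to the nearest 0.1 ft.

621.8 ft

Three-point gradient (reference BH-01): Δ to BH-02 = (-30, 40, +0.1), Δ to BH-03 = (65, -245, -0.9).
∂h/∂x = +0.002421, ∂h/∂y = +0.004316 (det = 4750).
h(295, 145) = 622.3 + (+0.002421)·(125) + (+0.004316)·(-195) = 622.3 +0.303 -0.842 = 621.761 ft.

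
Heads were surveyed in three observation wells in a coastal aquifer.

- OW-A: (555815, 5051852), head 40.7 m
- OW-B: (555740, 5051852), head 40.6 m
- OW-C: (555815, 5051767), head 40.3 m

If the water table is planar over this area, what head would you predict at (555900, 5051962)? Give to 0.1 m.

41.3 m

∂h/∂x = (40.6 − 40.7) / (555740 − 555815) = +0.001333
∂h/∂y = (40.3 − 40.7) / (5051767 − 5051852) = +0.004706
h(555900, 5051962) = 40.7 + (+0.001333)·(85) + (+0.004706)·(110) = 40.7 +0.113 +0.518 = 41.331 m.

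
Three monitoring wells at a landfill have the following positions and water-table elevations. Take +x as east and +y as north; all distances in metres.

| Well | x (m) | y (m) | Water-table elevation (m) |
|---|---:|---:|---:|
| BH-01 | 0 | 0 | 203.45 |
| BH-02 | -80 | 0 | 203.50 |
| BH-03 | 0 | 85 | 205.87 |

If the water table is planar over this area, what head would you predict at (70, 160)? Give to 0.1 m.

∂h/∂x = (203.50 − 203.45) / (-80 − 0) = -0.0006250
∂h/∂y = (205.87 − 203.45) / (85 − 0) = +0.02847
h(70, 160) = 203.45 + (-0.0006250)·(70) + (+0.02847)·(160) = 203.45 -0.044 +4.555 = 207.962 m.

208.0 m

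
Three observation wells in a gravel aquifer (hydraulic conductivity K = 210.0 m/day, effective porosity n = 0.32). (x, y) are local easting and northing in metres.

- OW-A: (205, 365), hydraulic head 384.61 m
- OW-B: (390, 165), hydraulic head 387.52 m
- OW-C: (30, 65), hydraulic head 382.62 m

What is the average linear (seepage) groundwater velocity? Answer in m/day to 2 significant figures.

With h = a·x + b·y + c and OW-A as origin, the differences give:
  185·a + (-200)·b = +2.91
  (-175)·a + (-300)·b = -1.99
Eliminate b (×(-300) and ×(-200), subtract): -90500·a = -1271.000 → a = ∂h/∂x = +0.01404
Back-substitute: b = ∂h/∂y = -0.001559.
|∇h| = √(0.01404² + -0.001559²) = 0.01413
Seepage velocity v = K·i/n = 210.0 × 0.01413 / 0.32 = 9.273 m/day.

9.3 m/day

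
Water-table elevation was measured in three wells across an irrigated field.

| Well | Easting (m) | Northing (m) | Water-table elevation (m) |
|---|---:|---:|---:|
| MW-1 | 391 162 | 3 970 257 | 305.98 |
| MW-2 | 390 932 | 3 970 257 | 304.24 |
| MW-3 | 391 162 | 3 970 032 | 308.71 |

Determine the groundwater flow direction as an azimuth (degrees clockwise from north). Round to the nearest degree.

328°

∂h/∂x = (304.24 − 305.98) / (390932 − 391162) = +0.007565
∂h/∂y = (308.71 − 305.98) / (3970032 − 3970257) = -0.01213
Flow direction (−∇h) has components (-0.007565 E, +0.01213 N).
Azimuth = atan2(E, N) = atan2(-0.007565, +0.01213) = 328.1° ≈ 328°.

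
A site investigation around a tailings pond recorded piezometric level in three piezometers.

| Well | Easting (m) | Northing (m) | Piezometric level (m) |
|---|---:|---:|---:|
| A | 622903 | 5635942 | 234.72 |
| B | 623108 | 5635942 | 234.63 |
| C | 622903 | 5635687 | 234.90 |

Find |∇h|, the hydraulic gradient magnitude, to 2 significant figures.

∂h/∂x = (234.63 − 234.72) / (623108 − 622903) = -0.0004390
∂h/∂y = (234.90 − 234.72) / (5635687 − 5635942) = -0.0007059
|∇h| = √(-0.0004390² + -0.0007059²) = 0.0008313

0.00083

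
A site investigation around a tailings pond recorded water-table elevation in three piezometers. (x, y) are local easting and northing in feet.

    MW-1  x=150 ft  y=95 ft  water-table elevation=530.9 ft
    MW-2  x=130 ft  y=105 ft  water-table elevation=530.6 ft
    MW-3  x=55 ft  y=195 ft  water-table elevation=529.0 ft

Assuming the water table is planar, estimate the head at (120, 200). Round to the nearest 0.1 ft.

529.6 ft

Differences from MW-1: to MW-2 (Δx, Δy, Δh) = (-20, 10, -0.3); to MW-3 = (-95, 100, -1.9).
Determinant of the coordinate differences = (-20)·100 − (-95)·10 = -1050.
∂h/∂x = [(-0.3)·100 − (-1.9)·10] / -1050 = +0.01048
∂h/∂y = [(-20)·(-1.9) − (-95)·(-0.3)] / -1050 = -0.009048
h(120, 200) = 530.9 + (+0.01048)·(-30) + (-0.009048)·(105) = 530.9 -0.314 -0.950 = 529.636 ft.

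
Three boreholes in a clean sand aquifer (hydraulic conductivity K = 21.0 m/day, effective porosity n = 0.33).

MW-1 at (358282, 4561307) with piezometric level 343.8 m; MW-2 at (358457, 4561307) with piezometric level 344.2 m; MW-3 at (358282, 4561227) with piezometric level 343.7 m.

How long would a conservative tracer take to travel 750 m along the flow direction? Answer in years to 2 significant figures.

12 years

∂h/∂x = (344.2 − 343.8) / (358457 − 358282) = +0.002286
∂h/∂y = (343.7 − 343.8) / (4561227 − 4561307) = +0.001250
|∇h| = √(0.002286² + 0.001250²) = 0.002605
Seepage velocity v = K·i/n = 21.0 × 0.002605 / 0.33 = 0.1658 m/day.
t = 750 / 0.1658 = 4524 days = 12.4 years.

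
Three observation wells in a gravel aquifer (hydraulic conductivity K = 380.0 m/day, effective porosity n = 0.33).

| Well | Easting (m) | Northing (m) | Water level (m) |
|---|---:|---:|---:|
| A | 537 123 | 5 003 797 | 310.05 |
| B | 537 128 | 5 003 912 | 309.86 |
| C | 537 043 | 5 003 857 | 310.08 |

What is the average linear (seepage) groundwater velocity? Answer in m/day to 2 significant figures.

Three-point gradient (reference A): Δ to B = (5, 115, -0.19), Δ to C = (-80, 60, +0.03).
∂h/∂x = -0.001563, ∂h/∂y = -0.001584 (det = 9500).
|∇h| = √(-0.001563² + -0.001584²) = 0.002225
Seepage velocity v = K·i/n = 380.0 × 0.002225 / 0.33 = 2.562 m/day.

2.6 m/day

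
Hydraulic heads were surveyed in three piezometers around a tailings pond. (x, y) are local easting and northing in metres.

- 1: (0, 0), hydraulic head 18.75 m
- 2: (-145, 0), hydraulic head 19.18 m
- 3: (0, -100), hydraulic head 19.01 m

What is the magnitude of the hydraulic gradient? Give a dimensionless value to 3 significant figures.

∂h/∂x = (19.18 − 18.75) / (-145 − 0) = -0.002966
∂h/∂y = (19.01 − 18.75) / (-100 − 0) = -0.002600
|∇h| = √(-0.002966² + -0.002600²) = 0.003944

0.00394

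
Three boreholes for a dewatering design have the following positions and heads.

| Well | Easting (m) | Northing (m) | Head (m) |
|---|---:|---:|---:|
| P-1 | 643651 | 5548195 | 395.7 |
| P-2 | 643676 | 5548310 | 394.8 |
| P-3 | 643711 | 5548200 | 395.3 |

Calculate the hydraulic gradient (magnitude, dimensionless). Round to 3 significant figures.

Taking P-1 as reference: P-2−P-1 = (25, 115, -0.9); P-3−P-1 = (60, 5, -0.4).
Solve a·Δx + b·Δy = Δh: det = 25·5 − 60·115 = -6775.
∂h/∂x = [(-0.9)·5 − (-0.4)·115] / -6775 = -0.006125
∂h/∂y = [25·(-0.4) − 60·(-0.9)] / -6775 = -0.006494
|∇h| = √(-0.006125² + -0.006494²) = 0.008927

0.00893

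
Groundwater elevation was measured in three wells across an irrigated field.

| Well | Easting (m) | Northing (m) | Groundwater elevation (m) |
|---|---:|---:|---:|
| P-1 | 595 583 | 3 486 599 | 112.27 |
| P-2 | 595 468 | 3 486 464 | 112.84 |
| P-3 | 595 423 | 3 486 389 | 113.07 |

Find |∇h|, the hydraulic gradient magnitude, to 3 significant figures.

0.00460

Differences from P-1: to P-2 (Δx, Δy, Δh) = (-115, -135, +0.57); to P-3 = (-160, -210, +0.80).
Determinant of the coordinate differences = (-115)·(-210) − (-160)·(-135) = 2550.
∂h/∂x = [(+0.57)·(-210) − (+0.80)·(-135)] / 2550 = -0.004588
∂h/∂y = [(-115)·(+0.80) − (-160)·(+0.57)] / 2550 = -0.0003137
|∇h| = √(-0.004588² + -0.0003137²) = 0.004599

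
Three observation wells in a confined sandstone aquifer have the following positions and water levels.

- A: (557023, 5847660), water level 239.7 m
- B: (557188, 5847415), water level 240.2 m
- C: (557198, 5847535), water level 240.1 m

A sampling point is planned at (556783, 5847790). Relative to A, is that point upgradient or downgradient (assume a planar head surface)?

downgradient

Taking A as reference: B−A = (165, -245, +0.5); C−A = (175, -125, +0.4).
Solve a·Δx + b·Δy = Δh: det = 165·(-125) − 175·(-245) = 22250.
∂h/∂x = [(+0.5)·(-125) − (+0.4)·(-245)] / 22250 = +0.001596
∂h/∂y = [165·(+0.4) − 175·(+0.5)] / 22250 = -0.0009663
Head at (556783, 5847790) = 239.7 + (+0.001596)·(-240) + (-0.0009663)·(130) = 239.19 m.
That is lower than the 239.7 m at A, so the point is downgradient.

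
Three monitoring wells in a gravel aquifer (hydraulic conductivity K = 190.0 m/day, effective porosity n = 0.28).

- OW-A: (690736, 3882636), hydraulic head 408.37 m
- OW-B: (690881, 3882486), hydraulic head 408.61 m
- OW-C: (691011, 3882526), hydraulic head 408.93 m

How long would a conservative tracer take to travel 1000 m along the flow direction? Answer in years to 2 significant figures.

1.7 years

Three-point gradient (reference OW-A): Δ to OW-B = (145, -150, +0.24), Δ to OW-C = (275, -110, +0.56).
∂h/∂x = +0.002277, ∂h/∂y = +0.0006008 (det = 25300).
|∇h| = √(0.002277² + 0.0006008²) = 0.002355
Seepage velocity v = K·i/n = 190.0 × 0.002355 / 0.28 = 1.598 m/day.
t = 1000 / 1.598 = 625.8 days = 1.71 years.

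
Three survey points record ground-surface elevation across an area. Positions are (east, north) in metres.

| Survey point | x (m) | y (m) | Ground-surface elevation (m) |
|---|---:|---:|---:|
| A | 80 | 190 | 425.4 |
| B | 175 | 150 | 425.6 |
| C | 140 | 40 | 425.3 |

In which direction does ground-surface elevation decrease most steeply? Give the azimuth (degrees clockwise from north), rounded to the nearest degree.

Taking A as reference: B−A = (95, -40, +0.2); C−A = (60, -150, -0.1).
Solve a·Δx + b·Δy = Δz: det = 95·(-150) − 60·(-40) = -11850.
∂z/∂x = [(+0.2)·(-150) − (-0.1)·(-40)] / -11850 = +0.002869
∂z/∂y = [95·(-0.1) − 60·(+0.2)] / -11850 = +0.001814
Steepest decrease is along −∇f: components (-0.002869 E, -0.001814 N).
Azimuth = atan2(-0.002869, -0.001814) = 237.7° ≈ 238°.

238°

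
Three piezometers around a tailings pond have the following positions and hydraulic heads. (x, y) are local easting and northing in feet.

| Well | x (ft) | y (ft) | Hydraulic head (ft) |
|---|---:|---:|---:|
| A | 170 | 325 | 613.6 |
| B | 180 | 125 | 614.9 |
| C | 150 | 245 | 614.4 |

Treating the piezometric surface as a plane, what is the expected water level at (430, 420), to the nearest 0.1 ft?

609.9 ft

Three-point gradient (reference A): Δ to B = (10, -200, +1.3), Δ to C = (-20, -80, +0.8).
∂h/∂x = -0.01167, ∂h/∂y = -0.007083 (det = -4800).
h(430, 420) = 613.6 + (-0.01167)·(260) + (-0.007083)·(95) = 613.6 -3.033 -0.673 = 609.894 ft.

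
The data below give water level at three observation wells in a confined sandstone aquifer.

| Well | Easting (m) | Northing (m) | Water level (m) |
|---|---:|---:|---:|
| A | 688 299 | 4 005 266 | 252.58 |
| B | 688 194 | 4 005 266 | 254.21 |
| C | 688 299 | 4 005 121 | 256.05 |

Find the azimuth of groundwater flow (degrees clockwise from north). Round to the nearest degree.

033°

∂h/∂x = (254.21 − 252.58) / (688194 − 688299) = -0.01552
∂h/∂y = (256.05 − 252.58) / (4005121 − 4005266) = -0.02393
Flow direction (−∇h) has components (+0.01552 E, +0.02393 N).
Azimuth = atan2(E, N) = atan2(+0.01552, +0.02393) = 33.0° ≈ 033°.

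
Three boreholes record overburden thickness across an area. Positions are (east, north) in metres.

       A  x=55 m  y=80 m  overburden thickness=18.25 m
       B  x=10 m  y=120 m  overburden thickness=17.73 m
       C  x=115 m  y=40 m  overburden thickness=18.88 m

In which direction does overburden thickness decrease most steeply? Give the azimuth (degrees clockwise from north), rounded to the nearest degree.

303°

Differences from A: to B (Δx, Δy, Δh) = (-45, 40, -0.52); to C = (60, -40, +0.63).
Solve a·Δx + b·Δy = Δd: det = (-45)·(-40) − 60·40 = -600.
∂d/∂x = [(-0.52)·(-40) − (+0.63)·40] / -600 = +0.007333
∂d/∂y = [(-45)·(+0.63) − 60·(-0.52)] / -600 = -0.004750
Steepest decrease is along −∇f: components (-0.007333 E, +0.004750 N).
Azimuth = atan2(-0.007333, +0.004750) = 302.9° ≈ 303°.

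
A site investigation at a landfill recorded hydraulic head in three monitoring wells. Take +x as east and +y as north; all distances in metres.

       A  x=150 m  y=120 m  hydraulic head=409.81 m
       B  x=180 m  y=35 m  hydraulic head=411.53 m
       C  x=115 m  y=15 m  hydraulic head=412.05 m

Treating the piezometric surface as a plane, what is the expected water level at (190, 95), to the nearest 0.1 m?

410.3 m

Differences from A: to B (Δx, Δy, Δh) = (30, -85, +1.72); to C = (-35, -105, +2.24).
Solve a·Δx + b·Δy = Δh: det = 30·(-105) − (-35)·(-85) = -6125.
∂h/∂x = [(+1.72)·(-105) − (+2.24)·(-85)] / -6125 = -0.001600
∂h/∂y = [30·(+2.24) − (-35)·(+1.72)] / -6125 = -0.02080
h(190, 95) = 409.81 + (-0.001600)·(40) + (-0.02080)·(-25) = 409.81 -0.064 +0.520 = 410.266 m.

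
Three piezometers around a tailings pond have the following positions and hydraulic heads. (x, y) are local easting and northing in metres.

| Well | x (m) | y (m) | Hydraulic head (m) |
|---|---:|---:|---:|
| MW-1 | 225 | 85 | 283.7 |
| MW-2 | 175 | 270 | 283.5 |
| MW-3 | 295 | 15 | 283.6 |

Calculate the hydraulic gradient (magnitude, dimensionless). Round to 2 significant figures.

0.0040

Differences from MW-1: to MW-2 (Δx, Δy, Δh) = (-50, 185, -0.2); to MW-3 = (70, -70, -0.1).
Solve a·Δx + b·Δy = Δh: det = (-50)·(-70) − 70·185 = -9450.
∂h/∂x = [(-0.2)·(-70) − (-0.1)·185] / -9450 = -0.003439
∂h/∂y = [(-50)·(-0.1) − 70·(-0.2)] / -9450 = -0.002011
|∇h| = √(-0.003439² + -0.002011²) = 0.003984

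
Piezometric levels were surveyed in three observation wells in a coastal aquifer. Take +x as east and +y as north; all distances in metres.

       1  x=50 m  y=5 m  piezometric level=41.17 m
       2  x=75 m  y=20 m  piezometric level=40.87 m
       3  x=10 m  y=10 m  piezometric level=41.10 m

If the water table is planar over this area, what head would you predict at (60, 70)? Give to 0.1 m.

With h = a·x + b·y + c and 1 as origin, the differences give:
  25·a + 15·b = -0.30
  (-40)·a + 5·b = -0.07
Eliminate b (×5 and ×15, subtract): 725·a = -0.450 → a = ∂h/∂x = -0.0006207
Back-substitute: b = ∂h/∂y = -0.01897.
h(60, 70) = 41.17 + (-0.0006207)·(10) + (-0.01897)·(65) = 41.17 -0.006 -1.233 = 39.931 m.

39.9 m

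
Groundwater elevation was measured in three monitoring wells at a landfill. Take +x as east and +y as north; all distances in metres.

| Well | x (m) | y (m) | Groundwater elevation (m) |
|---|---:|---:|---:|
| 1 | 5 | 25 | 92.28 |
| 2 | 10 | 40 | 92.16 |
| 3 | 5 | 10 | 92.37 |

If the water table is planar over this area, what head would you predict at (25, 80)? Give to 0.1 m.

Differences from 1: to 2 (Δx, Δy, Δh) = (5, 15, -0.12); to 3 = (0, -15, +0.09).
Solve a·Δx + b·Δy = Δh: det = 5·(-15) − 0·15 = -75.
∂h/∂x = [(-0.12)·(-15) − (+0.09)·15] / -75 = -0.006000
∂h/∂y = [5·(+0.09) − 0·(-0.12)] / -75 = -0.006000
h(25, 80) = 92.28 + (-0.006000)·(20) + (-0.006000)·(55) = 92.28 -0.120 -0.330 = 91.830 m.

91.8 m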